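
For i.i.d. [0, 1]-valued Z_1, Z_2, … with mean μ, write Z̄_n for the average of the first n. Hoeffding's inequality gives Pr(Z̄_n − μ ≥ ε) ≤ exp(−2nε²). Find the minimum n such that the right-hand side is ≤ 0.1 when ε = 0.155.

48

Require exp(−2nε²) ≤ 0.1, i.e. 2nε² ≥ ln(1/0.1) = 2.302585.
So n ≥ 2.302585 / (2·0.155²) = 47.921.
The smallest integer n is 48.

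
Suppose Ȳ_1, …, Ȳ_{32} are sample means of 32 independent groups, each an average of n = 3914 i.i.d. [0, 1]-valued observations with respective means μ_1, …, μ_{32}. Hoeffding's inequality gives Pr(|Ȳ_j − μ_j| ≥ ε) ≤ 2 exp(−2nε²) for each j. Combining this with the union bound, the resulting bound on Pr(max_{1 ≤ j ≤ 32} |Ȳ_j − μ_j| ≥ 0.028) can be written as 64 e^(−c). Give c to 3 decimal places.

Union bound over the 32 events: Pr(max_{1 ≤ j ≤ 32} |Ȳ_j − μ_j| ≥ 0.028) ≤ 32·2·exp(−2nε²) = 64 exp(−2·3914·0.028²).
So c = 2·3914·0.028² = 6.1372.

6.137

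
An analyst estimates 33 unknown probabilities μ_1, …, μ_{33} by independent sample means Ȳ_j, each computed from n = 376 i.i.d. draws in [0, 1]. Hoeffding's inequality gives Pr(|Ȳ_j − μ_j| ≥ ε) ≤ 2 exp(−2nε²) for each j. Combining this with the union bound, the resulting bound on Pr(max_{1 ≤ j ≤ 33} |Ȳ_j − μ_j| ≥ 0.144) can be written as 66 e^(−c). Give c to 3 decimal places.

Union bound over the 33 events: Pr(max_{1 ≤ j ≤ 33} |Ȳ_j − μ_j| ≥ 0.144) ≤ 33·2·exp(−2nε²) = 66 exp(−2·376·0.144²).
So c = 2·376·0.144² = 15.5935.

15.593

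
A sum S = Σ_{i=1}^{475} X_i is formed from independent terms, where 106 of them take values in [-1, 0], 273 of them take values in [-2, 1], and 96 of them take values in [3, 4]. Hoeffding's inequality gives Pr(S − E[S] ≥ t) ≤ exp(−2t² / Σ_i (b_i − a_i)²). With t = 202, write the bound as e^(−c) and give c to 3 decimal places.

30.691

Σ(b_i − a_i)² = 106·1² + 273·3² + 96·1² = 2659.
c = 2t² / 2659 = 2·202² / 2659 = 30.6912.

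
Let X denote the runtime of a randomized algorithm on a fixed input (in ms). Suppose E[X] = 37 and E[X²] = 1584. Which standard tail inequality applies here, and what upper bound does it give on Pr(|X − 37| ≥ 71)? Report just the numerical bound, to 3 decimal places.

The first two moments determine the variance, so Chebyshev's inequality is the sharpest standard bound available.
Var(X) = E[X²] − (E[X])² = 1584 − 1369 = 215.
Chebyshev's inequality: Pr(|X − μ| ≥ t) ≤ Var(X)/t² = 215/5041 = 0.0427.

0.043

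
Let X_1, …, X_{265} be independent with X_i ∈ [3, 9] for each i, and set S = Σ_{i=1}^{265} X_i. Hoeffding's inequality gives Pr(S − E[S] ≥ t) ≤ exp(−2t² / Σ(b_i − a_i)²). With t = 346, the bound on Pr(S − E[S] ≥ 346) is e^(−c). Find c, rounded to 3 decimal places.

Σ(b_i − a_i)² = 265·(6)² = 9540.
c = 2t²/9540 = 2·346²/9540 = 25.0977.

25.098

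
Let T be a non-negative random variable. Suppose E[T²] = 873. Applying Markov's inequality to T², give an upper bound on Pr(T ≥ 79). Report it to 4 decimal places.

0.1399

Since T ≥ 0, the event {T ≥ 79} is the same as {T² ≥ 6241}.
Markov's inequality applied to T² gives Pr(T² ≥ 6241) ≤ E[T²]/6241 = 873/6241 = 0.1399.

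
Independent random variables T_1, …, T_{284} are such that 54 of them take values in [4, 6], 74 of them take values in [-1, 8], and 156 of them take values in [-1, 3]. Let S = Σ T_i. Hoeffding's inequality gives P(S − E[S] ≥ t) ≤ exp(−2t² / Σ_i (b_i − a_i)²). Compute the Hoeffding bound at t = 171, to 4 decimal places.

Σ(b_i − a_i)² = 54·2² + 74·9² + 156·4² = 8706.
Exponent = 2·171² / 8706 = 6.71744.
Bound = exp(−6.71744) = 0.00121.

0.0012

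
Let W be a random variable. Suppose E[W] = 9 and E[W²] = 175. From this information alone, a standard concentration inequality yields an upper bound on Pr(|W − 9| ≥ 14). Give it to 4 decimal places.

0.4796

The first two moments determine the variance, so Chebyshev's inequality is the sharpest standard bound available.
Var(W) = E[W²] − (E[W])² = 175 − 81 = 94.
Chebyshev's inequality: Pr(|W − μ| ≥ t) ≤ Var(W)/t² = 94/196 = 0.4796.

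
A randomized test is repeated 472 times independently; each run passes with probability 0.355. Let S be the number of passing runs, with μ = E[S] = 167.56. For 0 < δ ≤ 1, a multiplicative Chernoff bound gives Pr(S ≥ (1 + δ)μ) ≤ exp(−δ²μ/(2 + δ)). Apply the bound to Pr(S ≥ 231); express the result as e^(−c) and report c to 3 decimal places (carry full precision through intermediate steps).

10.098

Write 231 = (1 + δ)μ, so δ = 231/167.56 − 1 = 0.3786106…
Then the exponent is δ²μ/(2 + δ) = (231 − μ)² / (μ·(2 + δ)) = 10.097937.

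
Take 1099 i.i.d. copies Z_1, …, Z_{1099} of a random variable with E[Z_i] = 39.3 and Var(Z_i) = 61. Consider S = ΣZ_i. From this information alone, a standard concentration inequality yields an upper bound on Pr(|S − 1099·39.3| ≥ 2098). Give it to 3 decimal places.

With mean and variance of each term known, Chebyshev's inequality bounds the deviation of the sum (or sample mean).
Var(S) = n·Var(Z_i) = 1099·61 = 67039.
Chebyshev: Pr(|S − 1099·39.3| ≥ 2098) ≤ Var(S)/2098² = 67039/4401604 = 0.0152.

0.015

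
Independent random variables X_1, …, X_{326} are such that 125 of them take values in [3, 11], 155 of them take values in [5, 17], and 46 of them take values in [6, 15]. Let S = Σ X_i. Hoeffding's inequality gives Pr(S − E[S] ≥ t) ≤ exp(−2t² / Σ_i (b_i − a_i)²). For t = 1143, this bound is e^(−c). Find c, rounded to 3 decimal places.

76.746

Σ(b_i − a_i)² = 125·8² + 155·12² + 46·9² = 34046.
c = 2t² / 34046 = 2·1143² / 34046 = 76.7461.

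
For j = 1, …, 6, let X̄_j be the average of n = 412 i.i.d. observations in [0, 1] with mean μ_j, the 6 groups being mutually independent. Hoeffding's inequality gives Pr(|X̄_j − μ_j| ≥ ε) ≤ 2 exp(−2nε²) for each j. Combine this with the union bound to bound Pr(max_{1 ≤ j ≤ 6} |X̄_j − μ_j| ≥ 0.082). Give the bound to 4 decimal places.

0.0471

Per-experiment Hoeffding bound: 2·exp(−2·412·0.082²) = 2·exp(−5.54058) = 0.0078485.
Union bound over 6 events: 6·0.0078485 = 0.04709.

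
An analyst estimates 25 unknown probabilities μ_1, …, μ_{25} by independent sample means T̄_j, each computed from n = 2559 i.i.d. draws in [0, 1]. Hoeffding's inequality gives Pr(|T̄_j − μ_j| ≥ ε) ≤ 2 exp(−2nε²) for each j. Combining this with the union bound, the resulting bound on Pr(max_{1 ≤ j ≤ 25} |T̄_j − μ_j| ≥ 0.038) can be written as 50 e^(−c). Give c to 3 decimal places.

Union bound over the 25 events: Pr(max_{1 ≤ j ≤ 25} |T̄_j − μ_j| ≥ 0.038) ≤ 25·2·exp(−2nε²) = 50 exp(−2·2559·0.038²).
So c = 2·2559·0.038² = 7.3904.

7.390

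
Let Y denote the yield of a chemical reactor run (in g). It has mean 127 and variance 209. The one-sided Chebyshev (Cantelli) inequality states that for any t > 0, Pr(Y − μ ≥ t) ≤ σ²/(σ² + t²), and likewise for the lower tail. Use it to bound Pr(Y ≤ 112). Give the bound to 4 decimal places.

0.4816

Here σ² = 209 and t = 15, so σ² + t² = 434.
Cantelli's bound: 209/434 = 0.4816.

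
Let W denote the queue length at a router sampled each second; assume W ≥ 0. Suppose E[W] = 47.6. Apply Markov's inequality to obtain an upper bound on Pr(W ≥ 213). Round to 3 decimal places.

0.223

Markov's inequality: for a non-negative random variable, Pr(W ≥ a) ≤ E[W]/a.
Here E[W] = 47.6 and a = 213, so the bound is 47.6/213 = 0.2235.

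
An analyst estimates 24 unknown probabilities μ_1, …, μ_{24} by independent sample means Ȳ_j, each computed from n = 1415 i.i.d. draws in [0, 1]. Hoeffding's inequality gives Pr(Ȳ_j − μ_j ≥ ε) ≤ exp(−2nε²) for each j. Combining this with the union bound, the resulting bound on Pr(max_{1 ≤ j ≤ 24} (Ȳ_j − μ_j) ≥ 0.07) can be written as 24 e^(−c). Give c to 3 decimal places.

13.867

Union bound over the 24 events: Pr(max_{1 ≤ j ≤ 24} (Ȳ_j − μ_j) ≥ 0.07) ≤ 24·exp(−2nε²) = 24 exp(−2·1415·0.07²).
So c = 2·1415·0.07² = 13.8670.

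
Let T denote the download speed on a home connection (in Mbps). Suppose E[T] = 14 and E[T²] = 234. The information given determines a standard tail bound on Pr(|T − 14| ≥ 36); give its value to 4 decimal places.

0.0293

The first two moments determine the variance, so Chebyshev's inequality is the sharpest standard bound available.
Var(T) = E[T²] − (E[T])² = 234 − 196 = 38.
Chebyshev's inequality: Pr(|T − μ| ≥ t) ≤ Var(T)/t² = 38/1296 = 0.0293.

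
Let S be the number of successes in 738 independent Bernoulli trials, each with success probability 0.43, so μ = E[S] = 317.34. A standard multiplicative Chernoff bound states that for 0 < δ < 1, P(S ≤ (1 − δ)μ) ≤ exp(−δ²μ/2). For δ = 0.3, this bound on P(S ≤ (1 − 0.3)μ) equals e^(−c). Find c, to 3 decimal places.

c = δ²μ/2 = 0.3²·317.34/2 = 14.2803.

14.280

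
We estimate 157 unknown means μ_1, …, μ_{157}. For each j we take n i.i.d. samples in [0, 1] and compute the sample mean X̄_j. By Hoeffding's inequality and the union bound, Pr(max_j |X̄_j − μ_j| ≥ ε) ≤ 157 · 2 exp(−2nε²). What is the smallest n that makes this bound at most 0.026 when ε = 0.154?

199

Need 2·157·exp(−2nε²) ≤ 0.026, i.e. exp(−2nε²) ≤ 0.026/314.
So 2nε² ≥ ln(314/0.026) = 9.399052.
Hence n ≥ 9.399052/(2·0.154²) = 198.158.
The smallest integer n is 199.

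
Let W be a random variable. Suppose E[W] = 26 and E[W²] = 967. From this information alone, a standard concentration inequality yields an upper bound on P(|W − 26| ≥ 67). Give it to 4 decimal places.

0.0648

The first two moments determine the variance, so Chebyshev's inequality is the sharpest standard bound available.
Var(W) = E[W²] − (E[W])² = 967 − 676 = 291.
Chebyshev's inequality: P(|W − μ| ≥ t) ≤ Var(W)/t² = 291/4489 = 0.0648.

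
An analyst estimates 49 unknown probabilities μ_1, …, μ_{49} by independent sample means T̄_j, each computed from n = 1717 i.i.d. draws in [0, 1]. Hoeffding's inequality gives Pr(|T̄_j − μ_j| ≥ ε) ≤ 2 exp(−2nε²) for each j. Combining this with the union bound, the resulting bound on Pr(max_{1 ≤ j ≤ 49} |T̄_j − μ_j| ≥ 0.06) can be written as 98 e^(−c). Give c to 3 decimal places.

12.362

Union bound over the 49 events: Pr(max_{1 ≤ j ≤ 49} |T̄_j − μ_j| ≥ 0.06) ≤ 49·2·exp(−2nε²) = 98 exp(−2·1717·0.06²).
So c = 2·1717·0.06² = 12.3624.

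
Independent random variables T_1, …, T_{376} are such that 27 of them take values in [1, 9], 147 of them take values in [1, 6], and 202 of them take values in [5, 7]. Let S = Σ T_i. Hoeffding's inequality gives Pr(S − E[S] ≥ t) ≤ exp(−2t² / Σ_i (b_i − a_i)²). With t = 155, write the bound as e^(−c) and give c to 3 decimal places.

Σ(b_i − a_i)² = 27·8² + 147·5² + 202·2² = 6211.
c = 2t² / 6211 = 2·155² / 6211 = 7.7363.

7.736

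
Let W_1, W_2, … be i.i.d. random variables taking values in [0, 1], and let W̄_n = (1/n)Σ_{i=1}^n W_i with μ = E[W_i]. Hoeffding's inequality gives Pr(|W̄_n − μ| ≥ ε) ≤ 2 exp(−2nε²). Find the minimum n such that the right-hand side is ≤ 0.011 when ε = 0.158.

105

Require 2·exp(−2nε²) ≤ 0.011, i.e. 2nε² ≥ ln(2/0.011) = 5.203007.
So n ≥ 5.203007 / (2·0.158²) = 104.210.
The smallest integer n is 105.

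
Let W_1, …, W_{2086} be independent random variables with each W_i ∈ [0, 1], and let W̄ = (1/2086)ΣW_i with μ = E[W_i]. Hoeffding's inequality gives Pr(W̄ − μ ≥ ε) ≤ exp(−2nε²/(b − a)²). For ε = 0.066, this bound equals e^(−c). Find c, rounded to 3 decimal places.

18.173

c = 2nε²/(b − a)² = 2·2086·0.066² / 1² = 18.1732.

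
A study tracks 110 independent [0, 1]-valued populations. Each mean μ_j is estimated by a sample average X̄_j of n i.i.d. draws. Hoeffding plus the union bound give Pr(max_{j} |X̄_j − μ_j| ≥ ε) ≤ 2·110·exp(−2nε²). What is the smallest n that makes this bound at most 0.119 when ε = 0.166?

Need 2·110·exp(−2nε²) ≤ 0.119, i.e. exp(−2nε²) ≤ 0.119/220.
So 2nε² ≥ ln(220/0.119) = 7.522259.
Hence n ≥ 7.522259/(2·0.166²) = 136.490.
The smallest integer n is 137.

137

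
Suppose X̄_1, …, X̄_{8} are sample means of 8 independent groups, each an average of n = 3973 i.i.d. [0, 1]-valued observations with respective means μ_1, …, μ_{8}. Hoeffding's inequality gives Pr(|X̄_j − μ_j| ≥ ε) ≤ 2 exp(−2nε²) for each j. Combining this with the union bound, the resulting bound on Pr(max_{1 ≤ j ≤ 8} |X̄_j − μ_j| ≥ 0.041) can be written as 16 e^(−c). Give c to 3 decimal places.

Union bound over the 8 events: Pr(max_{1 ≤ j ≤ 8} |X̄_j − μ_j| ≥ 0.041) ≤ 8·2·exp(−2nε²) = 16 exp(−2·3973·0.041²).
So c = 2·3973·0.041² = 13.3572.

13.357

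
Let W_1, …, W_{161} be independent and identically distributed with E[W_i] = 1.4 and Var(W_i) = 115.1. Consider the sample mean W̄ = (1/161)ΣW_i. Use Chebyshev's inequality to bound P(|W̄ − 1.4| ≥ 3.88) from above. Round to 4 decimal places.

Var(W̄) = Var(W_i)/n = 115.1/161 = 0.71491.
Chebyshev: P(|W̄ − 1.4| ≥ 3.88) ≤ Var(W̄)/(3.88)² = 115.1/(161·3.88²) = 0.0475.

0.0475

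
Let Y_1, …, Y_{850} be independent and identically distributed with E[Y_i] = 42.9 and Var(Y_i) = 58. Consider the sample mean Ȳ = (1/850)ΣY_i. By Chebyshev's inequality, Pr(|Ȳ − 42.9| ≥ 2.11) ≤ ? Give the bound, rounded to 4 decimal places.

0.0153

Var(Ȳ) = Var(Y_i)/n = 58/850 = 0.068235.
Chebyshev: Pr(|Ȳ − 42.9| ≥ 2.11) ≤ Var(Ȳ)/(2.11)² = 58/(850·2.11²) = 0.0153.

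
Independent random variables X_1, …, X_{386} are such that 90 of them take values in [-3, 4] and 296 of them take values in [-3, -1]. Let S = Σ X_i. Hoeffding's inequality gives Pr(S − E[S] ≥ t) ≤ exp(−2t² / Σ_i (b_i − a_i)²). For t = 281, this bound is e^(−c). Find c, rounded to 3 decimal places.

Σ(b_i − a_i)² = 90·7² + 296·2² = 5594.
c = 2t² / 5594 = 2·281² / 5594 = 28.2306.

28.231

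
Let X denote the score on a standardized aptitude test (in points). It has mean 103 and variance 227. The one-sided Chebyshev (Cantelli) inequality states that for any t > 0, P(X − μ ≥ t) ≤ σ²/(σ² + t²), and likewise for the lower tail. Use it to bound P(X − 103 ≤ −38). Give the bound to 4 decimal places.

Here σ² = 227 and t = 38, so σ² + t² = 1671.
Cantelli's bound: 227/1671 = 0.1358.

0.1358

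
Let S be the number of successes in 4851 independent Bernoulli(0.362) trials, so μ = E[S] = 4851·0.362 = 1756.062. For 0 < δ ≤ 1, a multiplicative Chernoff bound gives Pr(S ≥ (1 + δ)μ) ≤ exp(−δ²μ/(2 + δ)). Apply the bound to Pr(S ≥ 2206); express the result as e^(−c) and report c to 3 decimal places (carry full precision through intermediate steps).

51.096

Write 2206 = (1 + δ)μ, so δ = 2206/1756.062 − 1 = 0.2562199…
Then the exponent is δ²μ/(2 + δ) = (2206 − μ)² / (μ·(2 + δ)) = 51.095668.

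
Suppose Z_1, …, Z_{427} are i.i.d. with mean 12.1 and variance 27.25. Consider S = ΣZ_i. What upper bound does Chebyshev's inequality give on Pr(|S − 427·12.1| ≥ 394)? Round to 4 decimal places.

Var(S) = n·Var(Z_i) = 427·27.25 = 11635.75.
Chebyshev: Pr(|S − 427·12.1| ≥ 394) ≤ Var(S)/394² = 11635.75/155236 = 0.0750.

0.0750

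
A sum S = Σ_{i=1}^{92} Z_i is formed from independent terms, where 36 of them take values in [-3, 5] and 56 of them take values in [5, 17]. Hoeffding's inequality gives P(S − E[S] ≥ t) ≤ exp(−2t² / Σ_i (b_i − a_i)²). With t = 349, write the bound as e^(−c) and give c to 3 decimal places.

Σ(b_i − a_i)² = 36·8² + 56·12² = 10368.
c = 2t² / 10368 = 2·349² / 10368 = 23.4956.

23.496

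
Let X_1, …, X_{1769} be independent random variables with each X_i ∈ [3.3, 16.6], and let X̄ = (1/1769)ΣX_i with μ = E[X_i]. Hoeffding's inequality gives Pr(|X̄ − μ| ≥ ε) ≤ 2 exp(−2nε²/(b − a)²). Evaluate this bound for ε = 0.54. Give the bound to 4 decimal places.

0.0059

Exponent: 2nε²/(b − a)² = 2·1769·0.54² / 13.3² = 5.83233.
Bound = 2·exp(−5.83233) = 0.00586.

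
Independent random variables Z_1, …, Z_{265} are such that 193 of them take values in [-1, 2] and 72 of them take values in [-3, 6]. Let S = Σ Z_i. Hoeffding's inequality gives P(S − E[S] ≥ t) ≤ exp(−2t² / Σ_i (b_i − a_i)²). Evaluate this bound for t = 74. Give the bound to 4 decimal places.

0.2353

Σ(b_i − a_i)² = 193·3² + 72·9² = 7569.
Exponent = 2·74² / 7569 = 1.44695.
Bound = exp(−1.44695) = 0.23529.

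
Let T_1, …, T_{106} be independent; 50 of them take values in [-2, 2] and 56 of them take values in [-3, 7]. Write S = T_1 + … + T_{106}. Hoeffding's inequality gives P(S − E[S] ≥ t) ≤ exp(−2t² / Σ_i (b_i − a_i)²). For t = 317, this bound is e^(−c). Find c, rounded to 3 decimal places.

31.403

Σ(b_i − a_i)² = 50·4² + 56·10² = 6400.
c = 2t² / 6400 = 2·317² / 6400 = 31.4028.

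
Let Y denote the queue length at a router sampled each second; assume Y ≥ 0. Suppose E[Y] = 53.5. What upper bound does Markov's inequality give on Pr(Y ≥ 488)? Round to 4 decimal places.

0.1096

Markov's inequality: for a non-negative random variable, Pr(Y ≥ a) ≤ E[Y]/a.
Here E[Y] = 53.5 and a = 488, so the bound is 53.5/488 = 0.1096.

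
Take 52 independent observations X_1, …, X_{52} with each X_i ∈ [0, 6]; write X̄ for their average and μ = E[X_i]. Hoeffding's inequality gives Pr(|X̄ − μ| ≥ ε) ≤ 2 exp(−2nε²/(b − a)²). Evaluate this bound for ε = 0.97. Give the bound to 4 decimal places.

0.1320

Exponent: 2nε²/(b − a)² = 2·52·0.97² / 6² = 2.71816.
Bound = 2·exp(−2.71816) = 0.13199.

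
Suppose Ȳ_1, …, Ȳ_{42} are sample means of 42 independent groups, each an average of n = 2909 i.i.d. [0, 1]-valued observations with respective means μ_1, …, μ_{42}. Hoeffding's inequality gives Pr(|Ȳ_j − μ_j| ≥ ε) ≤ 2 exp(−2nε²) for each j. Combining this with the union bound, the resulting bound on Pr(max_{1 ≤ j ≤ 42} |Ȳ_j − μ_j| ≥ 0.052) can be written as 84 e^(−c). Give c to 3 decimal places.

Union bound over the 42 events: Pr(max_{1 ≤ j ≤ 42} |Ȳ_j − μ_j| ≥ 0.052) ≤ 42·2·exp(−2nε²) = 84 exp(−2·2909·0.052²).
So c = 2·2909·0.052² = 15.7319.

15.732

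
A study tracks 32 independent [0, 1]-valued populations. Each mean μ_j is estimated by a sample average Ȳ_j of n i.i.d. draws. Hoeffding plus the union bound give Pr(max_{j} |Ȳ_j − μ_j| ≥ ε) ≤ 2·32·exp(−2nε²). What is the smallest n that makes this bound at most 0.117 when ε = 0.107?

276

Need 2·32·exp(−2nε²) ≤ 0.117, i.e. exp(−2nε²) ≤ 0.117/64.
So 2nε² ≥ ln(64/0.117) = 6.304464.
Hence n ≥ 6.304464/(2·0.107²) = 275.328.
The smallest integer n is 276.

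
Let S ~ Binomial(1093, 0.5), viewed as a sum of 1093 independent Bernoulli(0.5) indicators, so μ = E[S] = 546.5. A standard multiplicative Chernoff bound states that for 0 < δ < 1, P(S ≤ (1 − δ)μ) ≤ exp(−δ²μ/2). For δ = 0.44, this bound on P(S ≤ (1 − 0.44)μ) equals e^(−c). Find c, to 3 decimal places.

52.901

c = δ²μ/2 = 0.44²·546.5/2 = 52.9012.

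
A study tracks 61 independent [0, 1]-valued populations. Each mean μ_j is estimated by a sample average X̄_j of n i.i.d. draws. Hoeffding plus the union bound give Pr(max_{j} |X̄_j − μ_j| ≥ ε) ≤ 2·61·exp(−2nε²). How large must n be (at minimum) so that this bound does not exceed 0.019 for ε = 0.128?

Need 2·61·exp(−2nε²) ≤ 0.019, i.e. exp(−2nε²) ≤ 0.019/122.
So 2nε² ≥ ln(122/0.019) = 8.767337.
Hence n ≥ 8.767337/(2·0.128²) = 267.558.
The smallest integer n is 268.

268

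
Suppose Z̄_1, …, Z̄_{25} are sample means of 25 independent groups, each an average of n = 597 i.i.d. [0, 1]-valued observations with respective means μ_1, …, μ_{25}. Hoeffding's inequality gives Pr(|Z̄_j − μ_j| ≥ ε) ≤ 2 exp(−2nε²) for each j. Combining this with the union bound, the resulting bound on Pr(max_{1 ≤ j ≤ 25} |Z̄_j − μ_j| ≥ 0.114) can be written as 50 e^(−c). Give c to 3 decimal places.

15.517

Union bound over the 25 events: Pr(max_{1 ≤ j ≤ 25} |Z̄_j − μ_j| ≥ 0.114) ≤ 25·2·exp(−2nε²) = 50 exp(−2·597·0.114²).
So c = 2·597·0.114² = 15.5172.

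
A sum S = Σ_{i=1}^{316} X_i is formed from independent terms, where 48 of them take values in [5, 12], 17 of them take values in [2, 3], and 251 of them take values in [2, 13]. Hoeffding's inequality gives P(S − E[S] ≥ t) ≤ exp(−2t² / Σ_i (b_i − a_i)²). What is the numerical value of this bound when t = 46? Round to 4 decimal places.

0.8787

Σ(b_i − a_i)² = 48·7² + 17·1² + 251·11² = 32740.
Exponent = 2·46² / 32740 = 0.12926.
Bound = exp(−0.12926) = 0.87874.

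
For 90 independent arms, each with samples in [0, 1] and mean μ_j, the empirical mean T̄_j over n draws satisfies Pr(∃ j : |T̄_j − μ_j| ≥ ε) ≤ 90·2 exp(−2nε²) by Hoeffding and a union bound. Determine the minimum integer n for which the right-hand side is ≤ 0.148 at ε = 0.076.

615

Need 2·90·exp(−2nε²) ≤ 0.148, i.e. exp(−2nε²) ≤ 0.148/180.
So 2nε² ≥ ln(180/0.148) = 7.103500.
Hence n ≥ 7.103500/(2·0.076²) = 614.915.
The smallest integer n is 615.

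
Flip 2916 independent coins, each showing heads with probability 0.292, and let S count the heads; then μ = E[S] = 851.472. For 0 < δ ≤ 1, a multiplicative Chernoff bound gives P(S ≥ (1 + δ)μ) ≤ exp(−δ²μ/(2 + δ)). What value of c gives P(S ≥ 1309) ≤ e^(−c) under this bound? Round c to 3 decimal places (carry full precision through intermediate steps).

96.892

Write 1309 = (1 + δ)μ, so δ = 1309/851.472 − 1 = 0.5373377…
Then the exponent is δ²μ/(2 + δ) = (1309 − μ)² / (μ·(2 + δ)) = 96.891731.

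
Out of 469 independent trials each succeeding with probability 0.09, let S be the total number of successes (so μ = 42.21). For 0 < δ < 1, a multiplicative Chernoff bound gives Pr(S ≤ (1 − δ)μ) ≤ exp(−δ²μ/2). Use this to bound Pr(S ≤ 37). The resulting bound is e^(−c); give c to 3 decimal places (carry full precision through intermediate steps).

Write 37 = (1 − δ)μ, so δ = 1 − 37/42.21 = 0.1234305…
Then the exponent is δ²μ/2 = (μ − 37)²/(2μ) = 0.321536.

0.322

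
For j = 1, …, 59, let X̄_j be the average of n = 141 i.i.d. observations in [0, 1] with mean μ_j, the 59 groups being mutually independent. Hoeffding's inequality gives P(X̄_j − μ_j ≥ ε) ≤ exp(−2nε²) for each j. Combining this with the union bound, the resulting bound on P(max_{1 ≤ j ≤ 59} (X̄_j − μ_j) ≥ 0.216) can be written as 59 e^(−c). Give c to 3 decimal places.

13.157

Union bound over the 59 events: P(max_{1 ≤ j ≤ 59} (X̄_j − μ_j) ≥ 0.216) ≤ 59·exp(−2nε²) = 59 exp(−2·141·0.216²).
So c = 2·141·0.216² = 13.1570.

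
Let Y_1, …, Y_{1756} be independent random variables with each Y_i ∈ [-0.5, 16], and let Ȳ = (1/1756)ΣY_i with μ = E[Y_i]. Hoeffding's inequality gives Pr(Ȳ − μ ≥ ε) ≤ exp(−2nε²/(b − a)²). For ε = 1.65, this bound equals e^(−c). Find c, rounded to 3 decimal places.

c = 2nε²/(b − a)² = 2·1756·1.65² / 16.5² = 35.1200.

35.120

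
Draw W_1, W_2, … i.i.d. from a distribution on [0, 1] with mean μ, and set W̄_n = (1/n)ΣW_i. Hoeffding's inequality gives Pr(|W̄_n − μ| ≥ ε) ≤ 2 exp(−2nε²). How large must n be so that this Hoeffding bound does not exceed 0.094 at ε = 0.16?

60

Require 2·exp(−2nε²) ≤ 0.094, i.e. 2nε² ≥ ln(2/0.094) = 3.057608.
So n ≥ 3.057608 / (2·0.16²) = 59.719.
The smallest integer n is 60.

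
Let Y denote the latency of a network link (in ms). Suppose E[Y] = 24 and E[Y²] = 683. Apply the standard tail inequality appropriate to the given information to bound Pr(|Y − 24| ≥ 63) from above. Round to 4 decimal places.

The first two moments determine the variance, so Chebyshev's inequality is the sharpest standard bound available.
Var(Y) = E[Y²] − (E[Y])² = 683 − 576 = 107.
Chebyshev's inequality: Pr(|Y − μ| ≥ t) ≤ Var(Y)/t² = 107/3969 = 0.0270.

0.0270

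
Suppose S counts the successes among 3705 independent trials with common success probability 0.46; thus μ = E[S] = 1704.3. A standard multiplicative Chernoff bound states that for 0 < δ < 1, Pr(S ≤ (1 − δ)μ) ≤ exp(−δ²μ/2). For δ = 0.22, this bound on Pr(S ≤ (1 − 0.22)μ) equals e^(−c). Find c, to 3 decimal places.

c = δ²μ/2 = 0.22²·1704.3/2 = 41.2441.

41.244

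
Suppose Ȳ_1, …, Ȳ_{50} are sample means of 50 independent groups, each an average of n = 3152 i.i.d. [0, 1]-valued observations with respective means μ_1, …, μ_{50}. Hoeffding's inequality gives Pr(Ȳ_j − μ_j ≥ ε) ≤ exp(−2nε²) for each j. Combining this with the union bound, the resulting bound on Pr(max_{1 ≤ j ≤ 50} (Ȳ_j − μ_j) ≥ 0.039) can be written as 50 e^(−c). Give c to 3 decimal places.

Union bound over the 50 events: Pr(max_{1 ≤ j ≤ 50} (Ȳ_j − μ_j) ≥ 0.039) ≤ 50·exp(−2nε²) = 50 exp(−2·3152·0.039²).
So c = 2·3152·0.039² = 9.5884.

9.588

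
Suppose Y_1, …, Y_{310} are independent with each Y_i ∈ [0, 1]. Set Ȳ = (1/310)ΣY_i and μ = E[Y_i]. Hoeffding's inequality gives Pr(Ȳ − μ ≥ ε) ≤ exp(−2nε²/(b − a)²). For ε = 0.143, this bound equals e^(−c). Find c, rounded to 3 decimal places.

12.678

c = 2nε²/(b − a)² = 2·310·0.143² / 1² = 12.6784.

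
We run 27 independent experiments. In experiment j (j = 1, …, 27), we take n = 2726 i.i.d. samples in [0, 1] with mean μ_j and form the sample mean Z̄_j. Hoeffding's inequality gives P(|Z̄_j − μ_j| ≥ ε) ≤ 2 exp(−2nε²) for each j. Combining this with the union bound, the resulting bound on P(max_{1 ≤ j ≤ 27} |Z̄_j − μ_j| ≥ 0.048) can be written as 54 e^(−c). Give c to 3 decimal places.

Union bound over the 27 events: P(max_{1 ≤ j ≤ 27} |Z̄_j − μ_j| ≥ 0.048) ≤ 27·2·exp(−2nε²) = 54 exp(−2·2726·0.048²).
So c = 2·2726·0.048² = 12.5614.

12.561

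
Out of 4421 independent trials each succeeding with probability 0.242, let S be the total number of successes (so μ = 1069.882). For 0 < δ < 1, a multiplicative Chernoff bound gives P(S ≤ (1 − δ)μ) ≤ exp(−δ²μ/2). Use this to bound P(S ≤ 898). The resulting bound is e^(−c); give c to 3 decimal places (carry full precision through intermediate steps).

Write 898 = (1 − δ)μ, so δ = 1 − 898/1069.882 = 0.1606551…
Then the exponent is δ²μ/2 = (μ − 898)²/(2μ) = 13.806860.

13.807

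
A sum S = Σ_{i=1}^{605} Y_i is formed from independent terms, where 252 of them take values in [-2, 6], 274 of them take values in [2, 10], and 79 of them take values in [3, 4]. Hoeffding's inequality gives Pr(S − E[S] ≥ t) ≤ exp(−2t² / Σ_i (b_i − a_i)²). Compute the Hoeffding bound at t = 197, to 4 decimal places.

0.1002

Σ(b_i − a_i)² = 252·8² + 274·8² + 79·1² = 33743.
Exponent = 2·197² / 33743 = 2.30027.
Bound = exp(−2.30027) = 0.10023.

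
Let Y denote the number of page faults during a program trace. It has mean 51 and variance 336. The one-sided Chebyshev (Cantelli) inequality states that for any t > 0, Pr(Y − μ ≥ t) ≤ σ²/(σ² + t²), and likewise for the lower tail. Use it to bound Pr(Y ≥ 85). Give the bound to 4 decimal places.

Here σ² = 336 and t = 34, so σ² + t² = 1492.
Cantelli's bound: 336/1492 = 0.2252.

0.2252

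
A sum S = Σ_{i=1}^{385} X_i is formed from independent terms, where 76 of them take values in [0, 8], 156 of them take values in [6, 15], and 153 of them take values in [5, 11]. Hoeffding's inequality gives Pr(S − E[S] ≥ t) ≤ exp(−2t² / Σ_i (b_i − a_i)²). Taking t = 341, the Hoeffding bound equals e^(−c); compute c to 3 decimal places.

Σ(b_i − a_i)² = 76·8² + 156·9² + 153·6² = 23008.
c = 2t² / 23008 = 2·341² / 23008 = 10.1079.

10.108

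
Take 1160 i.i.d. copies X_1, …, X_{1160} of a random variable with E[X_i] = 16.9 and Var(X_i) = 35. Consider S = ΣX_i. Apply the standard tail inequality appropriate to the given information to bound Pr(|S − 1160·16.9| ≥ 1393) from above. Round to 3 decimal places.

0.021

With mean and variance of each term known, Chebyshev's inequality bounds the deviation of the sum (or sample mean).
Var(S) = n·Var(X_i) = 1160·35 = 40600.
Chebyshev: Pr(|S − 1160·16.9| ≥ 1393) ≤ Var(S)/1393² = 40600/1940449 = 0.0209.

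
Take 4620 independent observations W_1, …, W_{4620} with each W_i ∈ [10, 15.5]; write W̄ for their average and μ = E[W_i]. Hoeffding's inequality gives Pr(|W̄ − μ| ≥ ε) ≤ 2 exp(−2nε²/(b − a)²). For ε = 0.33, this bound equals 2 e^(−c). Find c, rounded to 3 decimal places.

c = 2nε²/(b − a)² = 2·4620·0.33² / 5.5² = 33.2640.

33.264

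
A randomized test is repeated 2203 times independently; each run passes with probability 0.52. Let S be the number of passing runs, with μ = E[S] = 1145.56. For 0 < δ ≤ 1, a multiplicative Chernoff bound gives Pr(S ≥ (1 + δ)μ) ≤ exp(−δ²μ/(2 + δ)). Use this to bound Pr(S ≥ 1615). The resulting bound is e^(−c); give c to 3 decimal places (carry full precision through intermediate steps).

Write 1615 = (1 + δ)μ, so δ = 1615/1145.56 − 1 = 0.4097908…
Then the exponent is δ²μ/(2 + δ) = (1615 − μ)² / (μ·(2 + δ)) = 79.829424.

79.829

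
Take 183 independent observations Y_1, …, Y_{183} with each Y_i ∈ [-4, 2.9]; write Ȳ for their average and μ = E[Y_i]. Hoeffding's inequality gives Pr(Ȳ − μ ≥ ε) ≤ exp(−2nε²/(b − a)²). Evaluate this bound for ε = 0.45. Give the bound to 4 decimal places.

Exponent: 2nε²/(b − a)² = 2·183·0.45² / 6.9² = 1.55671.
Bound = exp(−1.55671) = 0.21083.

0.2108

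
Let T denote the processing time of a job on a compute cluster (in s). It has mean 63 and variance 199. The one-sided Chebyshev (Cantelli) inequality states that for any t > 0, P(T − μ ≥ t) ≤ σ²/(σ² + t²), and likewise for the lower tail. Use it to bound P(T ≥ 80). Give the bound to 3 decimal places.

0.408

Here σ² = 199 and t = 17, so σ² + t² = 488.
Cantelli's bound: 199/488 = 0.4078.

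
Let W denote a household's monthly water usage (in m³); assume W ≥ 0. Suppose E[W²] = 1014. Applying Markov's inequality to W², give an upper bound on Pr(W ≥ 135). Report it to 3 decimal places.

Since W ≥ 0, the event {W ≥ 135} is the same as {W² ≥ 18225}.
Markov's inequality applied to W² gives Pr(W² ≥ 18225) ≤ E[W²]/18225 = 1014/18225 = 0.0556.

0.056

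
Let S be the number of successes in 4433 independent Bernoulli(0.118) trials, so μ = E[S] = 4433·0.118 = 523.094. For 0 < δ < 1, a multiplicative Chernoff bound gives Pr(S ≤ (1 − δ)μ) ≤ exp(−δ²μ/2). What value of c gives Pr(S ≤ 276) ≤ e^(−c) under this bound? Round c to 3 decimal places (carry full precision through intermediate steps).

Write 276 = (1 − δ)μ, so δ = 1 − 276/523.094 = 0.4723702…
Then the exponent is δ²μ/2 = (μ − 276)²/(2μ) = 58.359917.

58.360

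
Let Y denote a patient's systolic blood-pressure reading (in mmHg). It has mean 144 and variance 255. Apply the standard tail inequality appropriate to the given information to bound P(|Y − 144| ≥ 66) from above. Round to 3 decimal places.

0.059

Mean and variance are known, so Chebyshev's inequality applies.
Chebyshev: P(|Y − μ| ≥ t) ≤ Var(Y)/t².
Bound = 255 / 4356 = 0.0585.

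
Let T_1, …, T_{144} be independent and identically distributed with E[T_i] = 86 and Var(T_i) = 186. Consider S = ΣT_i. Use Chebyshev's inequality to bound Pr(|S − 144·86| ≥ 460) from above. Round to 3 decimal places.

0.127

Var(S) = n·Var(T_i) = 144·186 = 26784.
Chebyshev: Pr(|S − 144·86| ≥ 460) ≤ Var(S)/460² = 26784/211600 = 0.1266.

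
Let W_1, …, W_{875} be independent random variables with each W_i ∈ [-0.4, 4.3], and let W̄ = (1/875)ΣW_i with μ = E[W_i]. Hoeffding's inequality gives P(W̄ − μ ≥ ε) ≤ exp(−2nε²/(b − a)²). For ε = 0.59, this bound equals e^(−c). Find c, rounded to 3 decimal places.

c = 2nε²/(b − a)² = 2·875·0.59² / 4.7² = 27.5770.

27.577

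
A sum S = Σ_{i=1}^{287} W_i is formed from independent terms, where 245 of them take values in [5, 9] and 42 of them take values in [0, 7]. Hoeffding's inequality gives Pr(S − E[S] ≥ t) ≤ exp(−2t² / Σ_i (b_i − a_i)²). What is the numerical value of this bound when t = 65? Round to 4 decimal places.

Σ(b_i − a_i)² = 245·4² + 42·7² = 5978.
Exponent = 2·65² / 5978 = 1.41352.
Bound = exp(−1.41352) = 0.24329.

0.2433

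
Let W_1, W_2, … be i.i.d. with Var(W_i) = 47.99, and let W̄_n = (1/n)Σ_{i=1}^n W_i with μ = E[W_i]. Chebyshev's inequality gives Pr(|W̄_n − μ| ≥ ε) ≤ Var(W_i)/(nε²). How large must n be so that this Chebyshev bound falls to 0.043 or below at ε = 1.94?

Require 47.99/(n·1.94²) ≤ 0.043, i.e. n ≥ 47.99/(0.043·1.94²) = 296.537.
The smallest integer n is 297.

297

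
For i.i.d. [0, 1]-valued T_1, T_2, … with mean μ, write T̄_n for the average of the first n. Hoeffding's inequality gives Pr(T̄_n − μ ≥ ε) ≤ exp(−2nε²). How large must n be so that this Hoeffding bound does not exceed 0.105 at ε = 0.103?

Require exp(−2nε²) ≤ 0.105, i.e. 2nε² ≥ ln(1/0.105) = 2.253795.
So n ≥ 2.253795 / (2·0.103²) = 106.221.
The smallest integer n is 107.

107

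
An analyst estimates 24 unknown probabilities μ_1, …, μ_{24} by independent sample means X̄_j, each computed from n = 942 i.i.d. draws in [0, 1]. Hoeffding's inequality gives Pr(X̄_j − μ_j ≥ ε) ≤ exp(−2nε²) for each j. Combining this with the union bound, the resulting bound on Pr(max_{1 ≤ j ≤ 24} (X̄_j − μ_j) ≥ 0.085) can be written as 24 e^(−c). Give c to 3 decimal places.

Union bound over the 24 events: Pr(max_{1 ≤ j ≤ 24} (X̄_j − μ_j) ≥ 0.085) ≤ 24·exp(−2nε²) = 24 exp(−2·942·0.085²).
So c = 2·942·0.085² = 13.6119.

13.612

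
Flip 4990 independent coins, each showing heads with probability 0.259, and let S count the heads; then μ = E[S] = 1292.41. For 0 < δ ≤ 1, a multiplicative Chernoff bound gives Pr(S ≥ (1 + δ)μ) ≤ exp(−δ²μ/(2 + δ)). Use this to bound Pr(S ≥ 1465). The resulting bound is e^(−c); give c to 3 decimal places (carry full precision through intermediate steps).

10.803

Write 1465 = (1 + δ)μ, so δ = 1465/1292.41 − 1 = 0.1335412…
Then the exponent is δ²μ/(2 + δ) = (1465 − μ)² / (μ·(2 + δ)) = 10.802640.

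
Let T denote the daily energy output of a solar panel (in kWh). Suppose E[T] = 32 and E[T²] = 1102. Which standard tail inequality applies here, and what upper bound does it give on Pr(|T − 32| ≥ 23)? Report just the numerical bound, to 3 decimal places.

0.147

The first two moments determine the variance, so Chebyshev's inequality is the sharpest standard bound available.
Var(T) = E[T²] − (E[T])² = 1102 − 1024 = 78.
Chebyshev's inequality: Pr(|T − μ| ≥ t) ≤ Var(T)/t² = 78/529 = 0.1474.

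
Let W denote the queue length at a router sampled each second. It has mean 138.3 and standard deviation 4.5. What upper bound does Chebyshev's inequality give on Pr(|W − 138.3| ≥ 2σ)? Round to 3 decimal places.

Chebyshev: Pr(|W − μ| ≥ t) ≤ Var(W)/t².
Var(W) = σ² = 4.5² = 20.25.
t = 2·4.5 = 9.
Bound = 20.25 / 81 = 0.2500.

0.250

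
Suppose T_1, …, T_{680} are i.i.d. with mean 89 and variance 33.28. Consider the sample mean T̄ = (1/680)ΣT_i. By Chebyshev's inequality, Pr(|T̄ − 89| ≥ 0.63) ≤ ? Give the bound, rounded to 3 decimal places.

Var(T̄) = Var(T_i)/n = 33.28/680 = 0.048941.
Chebyshev: Pr(|T̄ − 89| ≥ 0.63) ≤ Var(T̄)/(0.63)² = 33.28/(680·0.63²) = 0.1233.

0.123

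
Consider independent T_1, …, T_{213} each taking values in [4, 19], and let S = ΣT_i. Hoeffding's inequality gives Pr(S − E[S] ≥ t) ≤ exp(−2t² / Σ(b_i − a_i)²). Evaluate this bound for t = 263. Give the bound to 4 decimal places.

0.0558

Σ(b_i − a_i)² = 213·(15)² = 47925.
Exponent = 2·263²/47925 = 2.8866.
Bound = exp(−2.8866) = 0.05577.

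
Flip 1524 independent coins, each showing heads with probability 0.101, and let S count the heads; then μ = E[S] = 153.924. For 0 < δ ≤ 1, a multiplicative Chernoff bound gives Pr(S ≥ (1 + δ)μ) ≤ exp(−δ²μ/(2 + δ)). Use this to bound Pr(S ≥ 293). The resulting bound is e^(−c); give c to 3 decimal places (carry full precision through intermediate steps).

Write 293 = (1 + δ)μ, so δ = 293/153.924 − 1 = 0.9035368…
Then the exponent is δ²μ/(2 + δ) = (293 − μ)² / (μ·(2 + δ)) = 43.278351.

43.278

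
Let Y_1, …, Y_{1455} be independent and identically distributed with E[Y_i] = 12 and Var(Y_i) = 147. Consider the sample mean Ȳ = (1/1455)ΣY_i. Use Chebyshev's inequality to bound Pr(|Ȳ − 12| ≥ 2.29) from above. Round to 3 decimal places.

0.019

Var(Ȳ) = Var(Y_i)/n = 147/1455 = 0.10103.
Chebyshev: Pr(|Ȳ − 12| ≥ 2.29) ≤ Var(Ȳ)/(2.29)² = 147/(1455·2.29²) = 0.0193.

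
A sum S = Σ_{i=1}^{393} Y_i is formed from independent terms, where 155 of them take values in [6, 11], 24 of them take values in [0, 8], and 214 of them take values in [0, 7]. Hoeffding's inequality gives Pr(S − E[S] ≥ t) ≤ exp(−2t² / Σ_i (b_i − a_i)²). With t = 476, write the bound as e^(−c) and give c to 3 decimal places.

28.506

Σ(b_i − a_i)² = 155·5² + 24·8² + 214·7² = 15897.
c = 2t² / 15897 = 2·476² / 15897 = 28.5055.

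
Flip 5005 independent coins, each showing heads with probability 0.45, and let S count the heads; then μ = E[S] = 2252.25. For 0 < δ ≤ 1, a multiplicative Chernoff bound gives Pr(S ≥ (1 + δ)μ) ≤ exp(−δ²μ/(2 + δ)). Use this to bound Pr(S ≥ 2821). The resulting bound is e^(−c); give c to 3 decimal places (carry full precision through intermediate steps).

Write 2821 = (1 + δ)μ, so δ = 2821/2252.25 − 1 = 0.2525253…
Then the exponent is δ²μ/(2 + δ) = (2821 − μ)² / (μ·(2 + δ)) = 63.761211.

63.761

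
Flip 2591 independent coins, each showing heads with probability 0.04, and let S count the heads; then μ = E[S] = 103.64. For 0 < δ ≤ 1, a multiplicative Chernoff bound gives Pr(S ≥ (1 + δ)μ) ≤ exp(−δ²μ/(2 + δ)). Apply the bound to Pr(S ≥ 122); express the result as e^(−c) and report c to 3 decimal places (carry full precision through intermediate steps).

Write 122 = (1 + δ)μ, so δ = 122/103.64 − 1 = 0.1771517…
Then the exponent is δ²μ/(2 + δ) = (122 − μ)² / (μ·(2 + δ)) = 1.493927.

1.494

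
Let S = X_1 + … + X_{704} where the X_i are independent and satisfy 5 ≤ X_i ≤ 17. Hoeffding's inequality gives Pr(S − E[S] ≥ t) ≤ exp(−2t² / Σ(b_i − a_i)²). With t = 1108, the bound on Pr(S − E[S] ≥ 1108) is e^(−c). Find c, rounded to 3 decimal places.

Σ(b_i − a_i)² = 704·(12)² = 101376.
c = 2t²/101376 = 2·1108²/101376 = 24.2200.

24.220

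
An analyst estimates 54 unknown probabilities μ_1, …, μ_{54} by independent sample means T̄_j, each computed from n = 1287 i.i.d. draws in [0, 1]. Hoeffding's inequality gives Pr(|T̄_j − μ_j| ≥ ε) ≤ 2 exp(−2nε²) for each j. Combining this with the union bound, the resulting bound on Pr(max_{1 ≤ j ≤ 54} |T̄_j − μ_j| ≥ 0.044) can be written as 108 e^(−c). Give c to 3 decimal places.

Union bound over the 54 events: Pr(max_{1 ≤ j ≤ 54} |T̄_j − μ_j| ≥ 0.044) ≤ 54·2·exp(−2nε²) = 108 exp(−2·1287·0.044²).
So c = 2·1287·0.044² = 4.9833.

4.983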